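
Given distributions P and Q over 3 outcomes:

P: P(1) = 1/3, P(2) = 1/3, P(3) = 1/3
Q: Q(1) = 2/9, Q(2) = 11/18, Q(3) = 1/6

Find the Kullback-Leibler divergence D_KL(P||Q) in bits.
0.2368 bits

D_KL(P||Q) = Σ P(x) log₂(P(x)/Q(x))

Computing term by term:
  P(1)·log₂(P(1)/Q(1)) = (1/3)·log₂((1/3)/(2/9)) = 0.19499
  P(2)·log₂(P(2)/Q(2)) = (1/3)·log₂((1/3)/(11/18)) = -0.29149
  P(3)·log₂(P(3)/Q(3)) = (1/3)·log₂((1/3)/(1/6)) = 0.33333

D_KL(P||Q) = 0.19499 - 0.29149 + 0.33333 = 0.23683 ≈ 0.2368 bits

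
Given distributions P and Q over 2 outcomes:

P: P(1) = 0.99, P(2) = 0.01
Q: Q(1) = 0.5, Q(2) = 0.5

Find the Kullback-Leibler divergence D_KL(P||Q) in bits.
0.9192 bits

D_KL(P||Q) = Σ P(x) log₂(P(x)/Q(x))

Computing term by term:
  P(1)·log₂(P(1)/Q(1)) = 0.99·log₂(0.99/0.5) = 0.97565
  P(2)·log₂(P(2)/Q(2)) = 0.01·log₂(0.01/0.5) = -0.05644

D_KL(P||Q) = 0.97565 - 0.05644 = 0.91921 ≈ 0.9192 bits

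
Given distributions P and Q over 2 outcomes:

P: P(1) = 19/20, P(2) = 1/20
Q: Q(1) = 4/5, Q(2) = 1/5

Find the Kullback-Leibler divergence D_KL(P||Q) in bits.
0.1355 bits

D_KL(P||Q) = Σ P(x) log₂(P(x)/Q(x))

Computing term by term:
  P(1)·log₂(P(1)/Q(1)) = (19/20)·log₂((19/20)/(4/5)) = 0.23553
  P(2)·log₂(P(2)/Q(2)) = (1/20)·log₂((1/20)/(1/5)) = -0.10000

D_KL(P||Q) = 0.23553 - 0.10000 = 0.13553 ≈ 0.1355 bits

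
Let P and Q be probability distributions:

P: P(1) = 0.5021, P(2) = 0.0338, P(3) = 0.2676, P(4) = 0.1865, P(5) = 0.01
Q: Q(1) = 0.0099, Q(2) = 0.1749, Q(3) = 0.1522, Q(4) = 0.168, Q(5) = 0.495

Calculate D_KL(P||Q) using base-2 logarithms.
2.9536 bits

D_KL(P||Q) = Σ P(x) log₂(P(x)/Q(x))

Computing term by term:
  P(1)·log₂(P(1)/Q(1)) = 0.5021·log₂(0.5021/0.0099) = 2.84410
  P(2)·log₂(P(2)/Q(2)) = 0.0338·log₂(0.0338/0.1749) = -0.08015
  P(3)·log₂(P(3)/Q(3)) = 0.2676·log₂(0.2676/0.1522) = 0.21786
  P(4)·log₂(P(4)/Q(4)) = 0.1865·log₂(0.1865/0.168) = 0.02811
  P(5)·log₂(P(5)/Q(5)) = 0.01·log₂(0.01/0.495) = -0.05629

D_KL(P||Q) = 2.84410 - 0.08015 + 0.21786 + 0.02811 - 0.05629 = 2.95363 ≈ 2.9536 bits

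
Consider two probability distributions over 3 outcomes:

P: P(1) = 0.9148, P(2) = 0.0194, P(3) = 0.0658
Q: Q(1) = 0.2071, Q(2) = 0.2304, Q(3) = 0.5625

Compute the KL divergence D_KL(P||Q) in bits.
1.6876 bits

D_KL(P||Q) = Σ P(x) log₂(P(x)/Q(x))

Computing term by term:
  P(1)·log₂(P(1)/Q(1)) = 0.9148·log₂(0.9148/0.2071) = 1.96053
  P(2)·log₂(P(2)/Q(2)) = 0.0194·log₂(0.0194/0.2304) = -0.06926
  P(3)·log₂(P(3)/Q(3)) = 0.0658·log₂(0.0658/0.5625) = -0.20370

D_KL(P||Q) = 1.96053 - 0.06926 - 0.20370 = 1.68757 ≈ 1.6876 bits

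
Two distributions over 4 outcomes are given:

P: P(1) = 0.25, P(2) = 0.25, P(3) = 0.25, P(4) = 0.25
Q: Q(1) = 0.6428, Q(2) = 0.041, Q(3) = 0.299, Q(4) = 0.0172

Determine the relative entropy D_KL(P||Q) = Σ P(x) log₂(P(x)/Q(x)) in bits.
1.2123 bits

D_KL(P||Q) = Σ P(x) log₂(P(x)/Q(x))

Computing term by term:
  P(1)·log₂(P(1)/Q(1)) = 0.25·log₂(0.25/0.6428) = -0.34061
  P(2)·log₂(P(2)/Q(2)) = 0.25·log₂(0.25/0.041) = 0.65206
  P(3)·log₂(P(3)/Q(3)) = 0.25·log₂(0.25/0.299) = -0.06455
  P(4)·log₂(P(4)/Q(4)) = 0.25·log₂(0.25/0.0172) = 0.96536

D_KL(P||Q) = -0.34061 + 0.65206 - 0.06455 + 0.96536 = 1.21226 ≈ 1.2123 bits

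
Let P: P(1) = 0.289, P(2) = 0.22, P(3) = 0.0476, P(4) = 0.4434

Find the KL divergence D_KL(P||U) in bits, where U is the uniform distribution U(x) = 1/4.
0.2725 bits

U(i) = 1/4 for all i

D_KL(P||U) = Σ P(x) log₂(P(x) / (1/4))
           = Σ P(x) log₂(P(x)) + log₂(4)
           = log₂(4) - H(P)

H(P) = -Σ P(x) log₂(P(x)):
  -P(1)·log₂(P(1)) = -(0.289)·log₂(0.289) = 0.51756
  -P(2)·log₂(P(2)) = -(0.22)·log₂(0.22) = 0.48057
  -P(3)·log₂(P(3)) = -(0.0476)·log₂(0.0476) = 0.20910
  -P(4)·log₂(P(4)) = -(0.4434)·log₂(0.4434) = 0.52025
H(P) = 0.51756 + 0.48057 + 0.20910 + 0.52025 = 1.72748 bits

log₂(4) = 2.00000 bits

D_KL(P||U) = 2.00000 - 1.72748 = 0.27252 ≈ 0.2725 bits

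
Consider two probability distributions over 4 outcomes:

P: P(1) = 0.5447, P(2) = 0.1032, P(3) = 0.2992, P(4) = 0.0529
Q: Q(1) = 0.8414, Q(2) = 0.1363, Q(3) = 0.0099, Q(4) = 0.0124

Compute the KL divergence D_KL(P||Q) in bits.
1.1989 bits

D_KL(P||Q) = Σ P(x) log₂(P(x)/Q(x))

Computing term by term:
  P(1)·log₂(P(1)/Q(1)) = 0.5447·log₂(0.5447/0.8414) = -0.34171
  P(2)·log₂(P(2)/Q(2)) = 0.1032·log₂(0.1032/0.1363) = -0.04142
  P(3)·log₂(P(3)/Q(3)) = 0.2992·log₂(0.2992/0.0099) = 1.47133
  P(4)·log₂(P(4)/Q(4)) = 0.0529·log₂(0.0529/0.0124) = 0.11072

D_KL(P||Q) = -0.34171 - 0.04142 + 1.47133 + 0.11072 = 1.19892 ≈ 1.1989 bits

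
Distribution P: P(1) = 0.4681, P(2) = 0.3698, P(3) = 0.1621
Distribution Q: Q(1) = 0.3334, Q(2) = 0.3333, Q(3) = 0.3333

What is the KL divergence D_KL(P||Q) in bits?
0.1160 bits

D_KL(P||Q) = Σ P(x) log₂(P(x)/Q(x))

Computing term by term:
  P(1)·log₂(P(1)/Q(1)) = 0.4681·log₂(0.4681/0.3334) = 0.22916
  P(2)·log₂(P(2)/Q(2)) = 0.3698·log₂(0.3698/0.3333) = 0.05544
  P(3)·log₂(P(3)/Q(3)) = 0.1621·log₂(0.1621/0.3333) = -0.16857

D_KL(P||Q) = 0.22916 + 0.05544 - 0.16857 = 0.11603 ≈ 0.1160 bits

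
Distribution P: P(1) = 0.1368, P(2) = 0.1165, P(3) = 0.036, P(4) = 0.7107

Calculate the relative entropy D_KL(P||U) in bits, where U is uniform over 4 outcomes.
0.7233 bits

U(i) = 1/4 for all i

D_KL(P||U) = Σ P(x) log₂(P(x) / (1/4))
           = Σ P(x) log₂(P(x)) + log₂(4)
           = log₂(4) - H(P)

H(P) = -Σ P(x) log₂(P(x)):
  -P(1)·log₂(P(1)) = -(0.1368)·log₂(0.1368) = 0.39260
  -P(2)·log₂(P(2)) = -(0.1165)·log₂(0.1165) = 0.36134
  -P(3)·log₂(P(3)) = -(0.036)·log₂(0.036) = 0.17265
  -P(4)·log₂(P(4)) = -(0.7107)·log₂(0.7107) = 0.35015
H(P) = 0.39260 + 0.36134 + 0.17265 + 0.35015 = 1.27674 bits

log₂(4) = 2.00000 bits

D_KL(P||U) = 2.00000 - 1.27674 = 0.72326 ≈ 0.7233 bits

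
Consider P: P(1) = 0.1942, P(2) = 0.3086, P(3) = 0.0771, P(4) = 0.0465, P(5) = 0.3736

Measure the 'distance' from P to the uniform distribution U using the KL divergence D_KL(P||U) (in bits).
0.3178 bits

U(i) = 1/5 for all i

D_KL(P||U) = Σ P(x) log₂(P(x) / (1/5))
           = Σ P(x) log₂(P(x)) + log₂(5)
           = log₂(5) - H(P)

H(P) = -Σ P(x) log₂(P(x)):
  -P(1)·log₂(P(1)) = -(0.1942)·log₂(0.1942) = 0.45916
  -P(2)·log₂(P(2)) = -(0.3086)·log₂(0.3086) = 0.52344
  -P(3)·log₂(P(3)) = -(0.0771)·log₂(0.0771) = 0.28505
  -P(4)·log₂(P(4)) = -(0.0465)·log₂(0.0465) = 0.20584
  -P(5)·log₂(P(5)) = -(0.3736)·log₂(0.3736) = 0.53067
H(P) = 0.45916 + 0.52344 + 0.28505 + 0.20584 + 0.53067 = 2.00416 bits

log₂(5) = 2.32193 bits

D_KL(P||U) = 2.32193 - 2.00416 = 0.31777 ≈ 0.3178 bits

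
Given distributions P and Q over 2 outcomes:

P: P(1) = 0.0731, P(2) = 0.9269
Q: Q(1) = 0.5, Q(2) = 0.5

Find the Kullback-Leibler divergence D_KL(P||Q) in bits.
0.6226 bits

D_KL(P||Q) = Σ P(x) log₂(P(x)/Q(x))

Computing term by term:
  P(1)·log₂(P(1)/Q(1)) = 0.0731·log₂(0.0731/0.5) = -0.20278
  P(2)·log₂(P(2)/Q(2)) = 0.9269·log₂(0.9269/0.5) = 0.82539

D_KL(P||Q) = -0.20278 + 0.82539 = 0.62261 ≈ 0.6226 bits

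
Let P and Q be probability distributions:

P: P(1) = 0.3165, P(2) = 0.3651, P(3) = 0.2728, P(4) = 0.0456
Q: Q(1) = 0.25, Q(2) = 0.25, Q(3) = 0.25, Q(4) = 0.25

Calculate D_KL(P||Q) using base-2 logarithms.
0.2296 bits

D_KL(P||Q) = Σ P(x) log₂(P(x)/Q(x))

Computing term by term:
  P(1)·log₂(P(1)/Q(1)) = 0.3165·log₂(0.3165/0.25) = 0.10770
  P(2)·log₂(P(2)/Q(2)) = 0.3651·log₂(0.3651/0.25) = 0.19948
  P(3)·log₂(P(3)/Q(3)) = 0.2728·log₂(0.2728/0.25) = 0.03435
  P(4)·log₂(P(4)/Q(4)) = 0.0456·log₂(0.0456/0.25) = -0.11194

D_KL(P||Q) = 0.10770 + 0.19948 + 0.03435 - 0.11194 = 0.22959 ≈ 0.2296 bits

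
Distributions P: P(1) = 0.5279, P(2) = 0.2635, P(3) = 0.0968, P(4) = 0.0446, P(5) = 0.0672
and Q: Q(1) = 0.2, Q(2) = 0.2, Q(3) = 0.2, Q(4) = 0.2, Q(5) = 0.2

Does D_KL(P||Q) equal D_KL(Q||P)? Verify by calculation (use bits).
D_KL(P||Q) = 0.5404 bits, D_KL(Q||P) = 0.5974 bits. No — D_KL(P||Q) ≠ D_KL(Q||P) for this pair.

D_KL(P||Q) = Σ P(x) log₂(P(x)/Q(x))

Computing term by term:
  P(1)·log₂(P(1)/Q(1)) = 0.5279·log₂(0.5279/0.2) = 0.73920
  P(2)·log₂(P(2)/Q(2)) = 0.2635·log₂(0.2635/0.2) = 0.10482
  P(3)·log₂(P(3)/Q(3)) = 0.0968·log₂(0.0968/0.2) = -0.10134
  P(4)·log₂(P(4)/Q(4)) = 0.0446·log₂(0.0446/0.2) = -0.09655
  P(5)·log₂(P(5)/Q(5)) = 0.0672·log₂(0.0672/0.2) = -0.10574

D_KL(P||Q) = 0.73920 + 0.10482 - 0.10134 - 0.09655 - 0.10574 = 0.54039 ≈ 0.5404 bits

D_KL(Q||P) = Σ Q(x) log₂(Q(x)/P(x))

Computing term by term:
  Q(1)·log₂(Q(1)/P(1)) = 0.2·log₂(0.2/0.5279) = -0.28005
  Q(2)·log₂(Q(2)/P(2)) = 0.2·log₂(0.2/0.2635) = -0.07956
  Q(3)·log₂(Q(3)/P(3)) = 0.2·log₂(0.2/0.0968) = 0.20938
  Q(4)·log₂(Q(4)/P(4)) = 0.2·log₂(0.2/0.0446) = 0.43298
  Q(5)·log₂(Q(5)/P(5)) = 0.2·log₂(0.2/0.0672) = 0.31469

D_KL(Q||P) = -0.28005 - 0.07956 + 0.20938 + 0.43298 + 0.31469 = 0.59744 ≈ 0.5974 bits

These are NOT equal (difference: 0.0570 bits). KL divergence is asymmetric: D_KL(P||Q) ≠ D_KL(Q||P) in general.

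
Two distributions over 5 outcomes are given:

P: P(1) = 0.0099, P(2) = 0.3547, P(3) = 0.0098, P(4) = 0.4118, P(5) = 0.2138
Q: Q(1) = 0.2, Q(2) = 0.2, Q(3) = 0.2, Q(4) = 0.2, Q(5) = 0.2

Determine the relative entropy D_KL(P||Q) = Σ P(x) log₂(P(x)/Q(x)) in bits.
0.6573 bits

D_KL(P||Q) = Σ P(x) log₂(P(x)/Q(x))

Computing term by term:
  P(1)·log₂(P(1)/Q(1)) = 0.0099·log₂(0.0099/0.2) = -0.04293
  P(2)·log₂(P(2)/Q(2)) = 0.3547·log₂(0.3547/0.2) = 0.29319
  P(3)·log₂(P(3)/Q(3)) = 0.0098·log₂(0.0098/0.2) = -0.04264
  P(4)·log₂(P(4)/Q(4)) = 0.4118·log₂(0.4118/0.2) = 0.42907
  P(5)·log₂(P(5)/Q(5)) = 0.2138·log₂(0.2138/0.2) = 0.02058

D_KL(P||Q) = -0.04293 + 0.29319 - 0.04264 + 0.42907 + 0.02058 = 0.65727 ≈ 0.6573 bits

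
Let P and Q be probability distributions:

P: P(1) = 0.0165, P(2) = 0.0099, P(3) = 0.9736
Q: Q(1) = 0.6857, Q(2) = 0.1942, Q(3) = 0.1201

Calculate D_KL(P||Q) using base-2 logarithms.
2.8082 bits

D_KL(P||Q) = Σ P(x) log₂(P(x)/Q(x))

Computing term by term:
  P(1)·log₂(P(1)/Q(1)) = 0.0165·log₂(0.0165/0.6857) = -0.08872
  P(2)·log₂(P(2)/Q(2)) = 0.0099·log₂(0.0099/0.1942) = -0.04251
  P(3)·log₂(P(3)/Q(3)) = 0.9736·log₂(0.9736/0.1201) = 2.93939

D_KL(P||Q) = -0.08872 - 0.04251 + 2.93939 = 2.80816 ≈ 2.8082 bits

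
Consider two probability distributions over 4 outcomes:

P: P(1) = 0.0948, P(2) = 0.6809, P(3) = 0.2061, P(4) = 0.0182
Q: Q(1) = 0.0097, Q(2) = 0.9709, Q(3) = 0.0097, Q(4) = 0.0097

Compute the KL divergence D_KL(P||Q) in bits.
0.8885 bits

D_KL(P||Q) = Σ P(x) log₂(P(x)/Q(x))

Computing term by term:
  P(1)·log₂(P(1)/Q(1)) = 0.0948·log₂(0.0948/0.0097) = 0.31178
  P(2)·log₂(P(2)/Q(2)) = 0.6809·log₂(0.6809/0.9709) = -0.34854
  P(3)·log₂(P(3)/Q(3)) = 0.2061·log₂(0.2061/0.0097) = 0.90874
  P(4)·log₂(P(4)/Q(4)) = 0.0182·log₂(0.0182/0.0097) = 0.01652

D_KL(P||Q) = 0.31178 - 0.34854 + 0.90874 + 0.01652 = 0.88850 ≈ 0.8885 bits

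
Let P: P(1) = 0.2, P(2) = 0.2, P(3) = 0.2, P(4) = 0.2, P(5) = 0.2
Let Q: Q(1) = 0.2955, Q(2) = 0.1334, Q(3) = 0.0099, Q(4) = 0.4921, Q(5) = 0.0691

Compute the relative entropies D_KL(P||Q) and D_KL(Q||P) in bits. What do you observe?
D_KL(P||Q) = 0.9184 bits, D_KL(Q||P) = 0.5788 bits. The two directions give different values (D_KL(P||Q) exceeds D_KL(Q||P) by 0.3396 bits): KL divergence is asymmetric.

D_KL(P||Q) = Σ P(x) log₂(P(x)/Q(x))

Computing term by term:
  P(1)·log₂(P(1)/Q(1)) = 0.2·log₂(0.2/0.2955) = -0.11263
  P(2)·log₂(P(2)/Q(2)) = 0.2·log₂(0.2/0.1334) = 0.11685
  P(3)·log₂(P(3)/Q(3)) = 0.2·log₂(0.2/0.0099) = 0.86729
  P(4)·log₂(P(4)/Q(4)) = 0.2·log₂(0.2/0.4921) = -0.25979
  P(5)·log₂(P(5)/Q(5)) = 0.2·log₂(0.2/0.0691) = 0.30665

D_KL(P||Q) = -0.11263 + 0.11685 + 0.86729 - 0.25979 + 0.30665 = 0.91837 ≈ 0.9184 bits

D_KL(Q||P) = Σ Q(x) log₂(Q(x)/P(x))

Computing term by term:
  Q(1)·log₂(Q(1)/P(1)) = 0.2955·log₂(0.2955/0.2) = 0.16641
  Q(2)·log₂(Q(2)/P(2)) = 0.1334·log₂(0.1334/0.2) = -0.07794
  Q(3)·log₂(Q(3)/P(3)) = 0.0099·log₂(0.0099/0.2) = -0.04293
  Q(4)·log₂(Q(4)/P(4)) = 0.4921·log₂(0.4921/0.2) = 0.63921
  Q(5)·log₂(Q(5)/P(5)) = 0.0691·log₂(0.0691/0.2) = -0.10595

D_KL(Q||P) = 0.16641 - 0.07794 - 0.04293 + 0.63921 - 0.10595 = 0.57880 ≈ 0.5788 bits

These are NOT equal (difference: 0.3396 bits). KL divergence is asymmetric: D_KL(P||Q) ≠ D_KL(Q||P) in general.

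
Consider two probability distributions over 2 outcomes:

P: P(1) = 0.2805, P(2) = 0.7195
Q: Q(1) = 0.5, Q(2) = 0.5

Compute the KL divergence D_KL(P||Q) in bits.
0.1439 bits

D_KL(P||Q) = Σ P(x) log₂(P(x)/Q(x))

Computing term by term:
  P(1)·log₂(P(1)/Q(1)) = 0.2805·log₂(0.2805/0.5) = -0.23392
  P(2)·log₂(P(2)/Q(2)) = 0.7195·log₂(0.7195/0.5) = 0.37779

D_KL(P||Q) = -0.23392 + 0.37779 = 0.14387 ≈ 0.1439 bits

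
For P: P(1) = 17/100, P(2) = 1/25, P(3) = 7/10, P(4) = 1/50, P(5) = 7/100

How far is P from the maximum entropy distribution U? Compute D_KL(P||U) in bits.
0.9600 bits

U(i) = 1/5 for all i

D_KL(P||U) = Σ P(x) log₂(P(x) / (1/5))
           = Σ P(x) log₂(P(x)) + log₂(5)
           = log₂(5) - H(P)

H(P) = -Σ P(x) log₂(P(x)):
  -P(1)·log₂(P(1)) = -(17/100)·log₂(17/100) = 0.43459
  -P(2)·log₂(P(2)) = -(1/25)·log₂(1/25) = 0.18575
  -P(3)·log₂(P(3)) = -(7/10)·log₂(7/10) = 0.36020
  -P(4)·log₂(P(4)) = -(1/50)·log₂(1/50) = 0.11288
  -P(5)·log₂(P(5)) = -(7/100)·log₂(7/100) = 0.26856
H(P) = 0.43459 + 0.18575 + 0.36020 + 0.11288 + 0.26856 = 1.36198 bits

log₂(5) = 2.32193 bits

D_KL(P||U) = 2.32193 - 1.36198 = 0.95995 ≈ 0.9600 bits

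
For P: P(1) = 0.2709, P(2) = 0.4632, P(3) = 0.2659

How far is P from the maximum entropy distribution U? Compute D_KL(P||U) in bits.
0.0521 bits

U(i) = 1/3 for all i

D_KL(P||U) = Σ P(x) log₂(P(x) / (1/3))
           = Σ P(x) log₂(P(x)) + log₂(3)
           = log₂(3) - H(P)

H(P) = -Σ P(x) log₂(P(x)):
  -P(1)·log₂(P(1)) = -(0.2709)·log₂(0.2709) = 0.51042
  -P(2)·log₂(P(2)) = -(0.4632)·log₂(0.4632) = 0.51429
  -P(3)·log₂(P(3)) = -(0.2659)·log₂(0.2659) = 0.50815
H(P) = 0.51042 + 0.51429 + 0.50815 = 1.53286 bits

log₂(3) = 1.58496 bits

D_KL(P||U) = 1.58496 - 1.53286 = 0.05210 ≈ 0.0521 bits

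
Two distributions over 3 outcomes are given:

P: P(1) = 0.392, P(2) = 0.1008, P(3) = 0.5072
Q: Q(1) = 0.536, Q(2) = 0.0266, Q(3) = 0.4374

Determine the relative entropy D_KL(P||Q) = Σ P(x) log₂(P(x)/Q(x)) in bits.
0.1251 bits

D_KL(P||Q) = Σ P(x) log₂(P(x)/Q(x))

Computing term by term:
  P(1)·log₂(P(1)/Q(1)) = 0.392·log₂(0.392/0.536) = -0.17694
  P(2)·log₂(P(2)/Q(2)) = 0.1008·log₂(0.1008/0.0266) = 0.19374
  P(3)·log₂(P(3)/Q(3)) = 0.5072·log₂(0.5072/0.4374) = 0.10834

D_KL(P||Q) = -0.17694 + 0.19374 + 0.10834 = 0.12514 ≈ 0.1251 bits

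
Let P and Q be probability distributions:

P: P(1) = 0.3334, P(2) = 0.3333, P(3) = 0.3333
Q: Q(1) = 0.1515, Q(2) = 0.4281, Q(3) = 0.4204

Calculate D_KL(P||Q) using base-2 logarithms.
0.1474 bits

D_KL(P||Q) = Σ P(x) log₂(P(x)/Q(x))

Computing term by term:
  P(1)·log₂(P(1)/Q(1)) = 0.3334·log₂(0.3334/0.1515) = 0.37939
  P(2)·log₂(P(2)/Q(2)) = 0.3333·log₂(0.3333/0.4281) = -0.12036
  P(3)·log₂(P(3)/Q(3)) = 0.3333·log₂(0.3333/0.4204) = -0.11164

D_KL(P||Q) = 0.37939 - 0.12036 - 0.11164 = 0.14739 ≈ 0.1474 bits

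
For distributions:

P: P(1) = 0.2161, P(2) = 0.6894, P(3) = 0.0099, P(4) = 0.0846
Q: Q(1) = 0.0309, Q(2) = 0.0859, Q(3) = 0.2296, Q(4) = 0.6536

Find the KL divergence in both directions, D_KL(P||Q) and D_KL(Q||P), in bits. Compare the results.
D_KL(P||Q) = 2.3833 bits, D_KL(Q||P) = 2.6245 bits. D_KL(Q||P) is larger than D_KL(P||Q) by 0.2412 bits; the two directions differ.

D_KL(P||Q) = Σ P(x) log₂(P(x)/Q(x))

Computing term by term:
  P(1)·log₂(P(1)/Q(1)) = 0.2161·log₂(0.2161/0.0309) = 0.60638
  P(2)·log₂(P(2)/Q(2)) = 0.6894·log₂(0.6894/0.0859) = 2.07138
  P(3)·log₂(P(3)/Q(3)) = 0.0099·log₂(0.0099/0.2296) = -0.04490
  P(4)·log₂(P(4)/Q(4)) = 0.0846·log₂(0.0846/0.6536) = -0.24954

D_KL(P||Q) = 0.60638 + 2.07138 - 0.04490 - 0.24954 = 2.38332 ≈ 2.3833 bits

D_KL(Q||P) = Σ Q(x) log₂(Q(x)/P(x))

Computing term by term:
  Q(1)·log₂(Q(1)/P(1)) = 0.0309·log₂(0.0309/0.2161) = -0.08671
  Q(2)·log₂(Q(2)/P(2)) = 0.0859·log₂(0.0859/0.6894) = -0.25810
  Q(3)·log₂(Q(3)/P(3)) = 0.2296·log₂(0.2296/0.0099) = 1.04136
  Q(4)·log₂(Q(4)/P(4)) = 0.6536·log₂(0.6536/0.0846) = 1.92791

D_KL(Q||P) = -0.08671 - 0.25810 + 1.04136 + 1.92791 = 2.62446 ≈ 2.6245 bits

These are NOT equal (difference: 0.2412 bits). KL divergence is asymmetric: D_KL(P||Q) ≠ D_KL(Q||P) in general.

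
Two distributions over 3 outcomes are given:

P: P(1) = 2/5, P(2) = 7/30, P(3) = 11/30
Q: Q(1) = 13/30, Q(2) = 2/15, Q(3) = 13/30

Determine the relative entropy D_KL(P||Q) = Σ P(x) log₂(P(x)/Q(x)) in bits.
0.0538 bits

D_KL(P||Q) = Σ P(x) log₂(P(x)/Q(x))

Computing term by term:
  P(1)·log₂(P(1)/Q(1)) = (2/5)·log₂((2/5)/(13/30)) = -0.04619
  P(2)·log₂(P(2)/Q(2)) = (7/30)·log₂((7/30)/(2/15)) = 0.18838
  P(3)·log₂(P(3)/Q(3)) = (11/30)·log₂((11/30)/(13/30)) = -0.08837

D_KL(P||Q) = -0.04619 + 0.18838 - 0.08837 = 0.05382 ≈ 0.0538 bits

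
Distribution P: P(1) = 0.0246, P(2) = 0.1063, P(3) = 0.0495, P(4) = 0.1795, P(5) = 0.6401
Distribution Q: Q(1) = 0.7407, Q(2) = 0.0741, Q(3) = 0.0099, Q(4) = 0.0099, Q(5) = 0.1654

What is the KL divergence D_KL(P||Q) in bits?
2.0495 bits

D_KL(P||Q) = Σ P(x) log₂(P(x)/Q(x))

Computing term by term:
  P(1)·log₂(P(1)/Q(1)) = 0.0246·log₂(0.0246/0.7407) = -0.12084
  P(2)·log₂(P(2)/Q(2)) = 0.1063·log₂(0.1063/0.0741) = 0.05534
  P(3)·log₂(P(3)/Q(3)) = 0.0495·log₂(0.0495/0.0099) = 0.11494
  P(4)·log₂(P(4)/Q(4)) = 0.1795·log₂(0.1795/0.0099) = 0.75038
  P(5)·log₂(P(5)/Q(5)) = 0.6401·log₂(0.6401/0.1654) = 1.24969

D_KL(P||Q) = -0.12084 + 0.05534 + 0.11494 + 0.75038 + 1.24969 = 2.04951 ≈ 2.0495 bits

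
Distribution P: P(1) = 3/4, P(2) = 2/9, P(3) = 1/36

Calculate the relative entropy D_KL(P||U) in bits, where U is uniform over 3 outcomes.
0.6479 bits

U(i) = 1/3 for all i

D_KL(P||U) = Σ P(x) log₂(P(x) / (1/3))
           = Σ P(x) log₂(P(x)) + log₂(3)
           = log₂(3) - H(P)

H(P) = -Σ P(x) log₂(P(x)):
  -P(1)·log₂(P(1)) = -(3/4)·log₂(3/4) = 0.31128
  -P(2)·log₂(P(2)) = -(2/9)·log₂(2/9) = 0.48221
  -P(3)·log₂(P(3)) = -(1/36)·log₂(1/36) = 0.14361
H(P) = 0.31128 + 0.48221 + 0.14361 = 0.93710 bits

log₂(3) = 1.58496 bits

D_KL(P||U) = 1.58496 - 0.93710 = 0.64786 ≈ 0.6479 bits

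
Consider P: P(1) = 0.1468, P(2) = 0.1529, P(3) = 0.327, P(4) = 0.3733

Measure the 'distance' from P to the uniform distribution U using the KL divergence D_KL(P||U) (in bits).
0.1214 bits

U(i) = 1/4 for all i

D_KL(P||U) = Σ P(x) log₂(P(x) / (1/4))
           = Σ P(x) log₂(P(x)) + log₂(4)
           = log₂(4) - H(P)

H(P) = -Σ P(x) log₂(P(x)):
  -P(1)·log₂(P(1)) = -(0.1468)·log₂(0.1468) = 0.40635
  -P(2)·log₂(P(2)) = -(0.1529)·log₂(0.1529) = 0.41426
  -P(3)·log₂(P(3)) = -(0.327)·log₂(0.327) = 0.52733
  -P(4)·log₂(P(4)) = -(0.3733)·log₂(0.3733) = 0.53068
H(P) = 0.40635 + 0.41426 + 0.52733 + 0.53068 = 1.87862 bits

log₂(4) = 2.00000 bits

D_KL(P||U) = 2.00000 - 1.87862 = 0.12138 ≈ 0.1214 bits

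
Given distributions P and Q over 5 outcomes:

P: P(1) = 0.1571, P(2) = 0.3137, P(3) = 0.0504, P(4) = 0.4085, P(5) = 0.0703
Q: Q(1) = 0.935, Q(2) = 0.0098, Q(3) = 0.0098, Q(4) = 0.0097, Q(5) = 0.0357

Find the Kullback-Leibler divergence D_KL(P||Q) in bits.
3.5565 bits

D_KL(P||Q) = Σ P(x) log₂(P(x)/Q(x))

Computing term by term:
  P(1)·log₂(P(1)/Q(1)) = 0.1571·log₂(0.1571/0.935) = -0.40426
  P(2)·log₂(P(2)/Q(2)) = 0.3137·log₂(0.3137/0.0098) = 1.56864
  P(3)·log₂(P(3)/Q(3)) = 0.0504·log₂(0.0504/0.0098) = 0.11907
  P(4)·log₂(P(4)/Q(4)) = 0.4085·log₂(0.4085/0.0097) = 2.20435
  P(5)·log₂(P(5)/Q(5)) = 0.0703·log₂(0.0703/0.0357) = 0.06873

D_KL(P||Q) = -0.40426 + 1.56864 + 0.11907 + 2.20435 + 0.06873 = 3.55653 ≈ 3.5565 bits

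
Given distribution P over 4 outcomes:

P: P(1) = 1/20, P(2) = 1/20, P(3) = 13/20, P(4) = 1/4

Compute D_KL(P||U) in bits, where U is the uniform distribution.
0.6638 bits

U(i) = 1/4 for all i

D_KL(P||U) = Σ P(x) log₂(P(x) / (1/4))
           = Σ P(x) log₂(P(x)) + log₂(4)
           = log₂(4) - H(P)

H(P) = -Σ P(x) log₂(P(x)):
  -P(1)·log₂(P(1)) = -(1/20)·log₂(1/20) = 0.21610
  -P(2)·log₂(P(2)) = -(1/20)·log₂(1/20) = 0.21610
  -P(3)·log₂(P(3)) = -(13/20)·log₂(13/20) = 0.40397
  -P(4)·log₂(P(4)) = -(1/4)·log₂(1/4) = 0.50000
H(P) = 0.21610 + 0.21610 + 0.40397 + 0.50000 = 1.33617 bits

log₂(4) = 2.00000 bits

D_KL(P||U) = 2.00000 - 1.33617 = 0.66383 ≈ 0.6638 bits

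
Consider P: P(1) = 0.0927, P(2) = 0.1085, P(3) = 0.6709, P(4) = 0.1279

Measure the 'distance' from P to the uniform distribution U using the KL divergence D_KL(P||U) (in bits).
0.5685 bits

U(i) = 1/4 for all i

D_KL(P||U) = Σ P(x) log₂(P(x) / (1/4))
           = Σ P(x) log₂(P(x)) + log₂(4)
           = log₂(4) - H(P)

H(P) = -Σ P(x) log₂(P(x)):
  -P(1)·log₂(P(1)) = -(0.0927)·log₂(0.0927) = 0.31808
  -P(2)·log₂(P(2)) = -(0.1085)·log₂(0.1085) = 0.34766
  -P(3)·log₂(P(3)) = -(0.6709)·log₂(0.6709) = 0.38632
  -P(4)·log₂(P(4)) = -(0.1279)·log₂(0.1279) = 0.37947
H(P) = 0.31808 + 0.34766 + 0.38632 + 0.37947 = 1.43153 bits

log₂(4) = 2.00000 bits

D_KL(P||U) = 2.00000 - 1.43153 = 0.56847 ≈ 0.5685 bits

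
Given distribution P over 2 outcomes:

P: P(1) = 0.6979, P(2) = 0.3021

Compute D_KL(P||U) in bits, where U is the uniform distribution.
0.1162 bits

U(i) = 1/2 for all i

D_KL(P||U) = Σ P(x) log₂(P(x) / (1/2))
           = Σ P(x) log₂(P(x)) + log₂(2)
           = log₂(2) - H(P)

H(P) = -Σ P(x) log₂(P(x)):
  -P(1)·log₂(P(1)) = -(0.6979)·log₂(0.6979) = 0.36215
  -P(2)·log₂(P(2)) = -(0.3021)·log₂(0.3021) = 0.52170
H(P) = 0.36215 + 0.52170 = 0.88385 bits

log₂(2) = 1.00000 bits

D_KL(P||U) = 1.00000 - 0.88385 = 0.11615 ≈ 0.1162 bits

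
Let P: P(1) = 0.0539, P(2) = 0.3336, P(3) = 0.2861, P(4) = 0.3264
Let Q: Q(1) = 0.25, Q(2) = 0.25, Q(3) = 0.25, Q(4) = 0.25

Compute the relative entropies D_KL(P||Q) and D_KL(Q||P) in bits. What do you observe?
D_KL(P||Q) = 0.2008 bits, D_KL(Q||P) = 0.3045 bits. The two directions give different values (D_KL(Q||P) exceeds D_KL(P||Q) by 0.1037 bits): KL divergence is asymmetric.

D_KL(P||Q) = Σ P(x) log₂(P(x)/Q(x))

Computing term by term:
  P(1)·log₂(P(1)/Q(1)) = 0.0539·log₂(0.0539/0.25) = -0.11931
  P(2)·log₂(P(2)/Q(2)) = 0.3336·log₂(0.3336/0.25) = 0.13884
  P(3)·log₂(P(3)/Q(3)) = 0.2861·log₂(0.2861/0.25) = 0.05567
  P(4)·log₂(P(4)/Q(4)) = 0.3264·log₂(0.3264/0.25) = 0.12557

D_KL(P||Q) = -0.11931 + 0.13884 + 0.05567 + 0.12557 = 0.20077 ≈ 0.2008 bits

D_KL(Q||P) = Σ Q(x) log₂(Q(x)/P(x))

Computing term by term:
  Q(1)·log₂(Q(1)/P(1)) = 0.25·log₂(0.25/0.0539) = 0.55339
  Q(2)·log₂(Q(2)/P(2)) = 0.25·log₂(0.25/0.3336) = -0.10405
  Q(3)·log₂(Q(3)/P(3)) = 0.25·log₂(0.25/0.2861) = -0.04865
  Q(4)·log₂(Q(4)/P(4)) = 0.25·log₂(0.25/0.3264) = -0.09618

D_KL(Q||P) = 0.55339 - 0.10405 - 0.04865 - 0.09618 = 0.30451 ≈ 0.3045 bits

These are NOT equal (difference: 0.1037 bits). KL divergence is asymmetric: D_KL(P||Q) ≠ D_KL(Q||P) in general.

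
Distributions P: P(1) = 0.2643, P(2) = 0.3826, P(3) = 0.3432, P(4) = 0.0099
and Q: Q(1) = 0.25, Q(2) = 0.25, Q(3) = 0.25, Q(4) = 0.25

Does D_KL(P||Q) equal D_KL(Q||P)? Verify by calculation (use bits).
D_KL(P||Q) = 0.3669 bits, D_KL(Q||P) = 0.8768 bits. No — D_KL(P||Q) ≠ D_KL(Q||P) for this pair.

D_KL(P||Q) = Σ P(x) log₂(P(x)/Q(x))

Computing term by term:
  P(1)·log₂(P(1)/Q(1)) = 0.2643·log₂(0.2643/0.25) = 0.02121
  P(2)·log₂(P(2)/Q(2)) = 0.3826·log₂(0.3826/0.25) = 0.23488
  P(3)·log₂(P(3)/Q(3)) = 0.3432·log₂(0.3432/0.25) = 0.15688
  P(4)·log₂(P(4)/Q(4)) = 0.0099·log₂(0.0099/0.25) = -0.04612

D_KL(P||Q) = 0.02121 + 0.23488 + 0.15688 - 0.04612 = 0.36685 ≈ 0.3669 bits

D_KL(Q||P) = Σ Q(x) log₂(Q(x)/P(x))

Computing term by term:
  Q(1)·log₂(Q(1)/P(1)) = 0.25·log₂(0.25/0.2643) = -0.02006
  Q(2)·log₂(Q(2)/P(2)) = 0.25·log₂(0.25/0.3826) = -0.15348
  Q(3)·log₂(Q(3)/P(3)) = 0.25·log₂(0.25/0.3432) = -0.11428
  Q(4)·log₂(Q(4)/P(4)) = 0.25·log₂(0.25/0.0099) = 1.16459

D_KL(Q||P) = -0.02006 - 0.15348 - 0.11428 + 1.16459 = 0.87677 ≈ 0.8768 bits

These are NOT equal (difference: 0.5099 bits). KL divergence is asymmetric: D_KL(P||Q) ≠ D_KL(Q||P) in general.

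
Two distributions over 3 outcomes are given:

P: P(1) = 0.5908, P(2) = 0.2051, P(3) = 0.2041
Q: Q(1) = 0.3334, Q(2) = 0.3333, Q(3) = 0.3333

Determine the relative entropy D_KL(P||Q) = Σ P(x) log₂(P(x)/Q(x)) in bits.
0.1996 bits

D_KL(P||Q) = Σ P(x) log₂(P(x)/Q(x))

Computing term by term:
  P(1)·log₂(P(1)/Q(1)) = 0.5908·log₂(0.5908/0.3334) = 0.48766
  P(2)·log₂(P(2)/Q(2)) = 0.2051·log₂(0.2051/0.3333) = -0.14367
  P(3)·log₂(P(3)/Q(3)) = 0.2041·log₂(0.2041/0.3333) = -0.14441

D_KL(P||Q) = 0.48766 - 0.14367 - 0.14441 = 0.19958 ≈ 0.1996 bits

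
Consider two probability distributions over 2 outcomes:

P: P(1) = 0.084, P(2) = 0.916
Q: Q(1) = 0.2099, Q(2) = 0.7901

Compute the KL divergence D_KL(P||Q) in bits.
0.0844 bits

D_KL(P||Q) = Σ P(x) log₂(P(x)/Q(x))

Computing term by term:
  P(1)·log₂(P(1)/Q(1)) = 0.084·log₂(0.084/0.2099) = -0.11098
  P(2)·log₂(P(2)/Q(2)) = 0.916·log₂(0.916/0.7901) = 0.19539

D_KL(P||Q) = -0.11098 + 0.19539 = 0.08441 ≈ 0.0844 bits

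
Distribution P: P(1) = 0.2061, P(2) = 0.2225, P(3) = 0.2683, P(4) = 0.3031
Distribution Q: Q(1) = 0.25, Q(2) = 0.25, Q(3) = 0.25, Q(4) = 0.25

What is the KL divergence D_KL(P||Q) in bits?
0.0167 bits

D_KL(P||Q) = Σ P(x) log₂(P(x)/Q(x))

Computing term by term:
  P(1)·log₂(P(1)/Q(1)) = 0.2061·log₂(0.2061/0.25) = -0.05742
  P(2)·log₂(P(2)/Q(2)) = 0.2225·log₂(0.2225/0.25) = -0.03741
  P(3)·log₂(P(3)/Q(3)) = 0.2683·log₂(0.2683/0.25) = 0.02734
  P(4)·log₂(P(4)/Q(4)) = 0.3031·log₂(0.3031/0.25) = 0.08422

D_KL(P||Q) = -0.05742 - 0.03741 + 0.02734 + 0.08422 = 0.01673 ≈ 0.0167 bits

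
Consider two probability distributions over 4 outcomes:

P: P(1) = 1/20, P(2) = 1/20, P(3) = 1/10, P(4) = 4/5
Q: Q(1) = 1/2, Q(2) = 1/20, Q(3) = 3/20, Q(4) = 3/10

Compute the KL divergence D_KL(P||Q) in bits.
0.9074 bits

D_KL(P||Q) = Σ P(x) log₂(P(x)/Q(x))

Computing term by term:
  P(1)·log₂(P(1)/Q(1)) = (1/20)·log₂((1/20)/(1/2)) = -0.16610
  P(2)·log₂(P(2)/Q(2)) = (1/20)·log₂((1/20)/(1/20)) = 0.00000
  P(3)·log₂(P(3)/Q(3)) = (1/10)·log₂((1/10)/(3/20)) = -0.05850
  P(4)·log₂(P(4)/Q(4)) = (4/5)·log₂((4/5)/(3/10)) = 1.13203

D_KL(P||Q) = -0.16610 + 0.00000 - 0.05850 + 1.13203 = 0.90743 ≈ 0.9074 bits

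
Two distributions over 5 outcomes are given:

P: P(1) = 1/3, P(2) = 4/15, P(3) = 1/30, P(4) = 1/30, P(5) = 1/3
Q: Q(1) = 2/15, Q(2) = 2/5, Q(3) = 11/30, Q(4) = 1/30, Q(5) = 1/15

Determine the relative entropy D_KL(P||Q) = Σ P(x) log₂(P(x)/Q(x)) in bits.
0.9433 bits

D_KL(P||Q) = Σ P(x) log₂(P(x)/Q(x))

Computing term by term:
  P(1)·log₂(P(1)/Q(1)) = (1/3)·log₂((1/3)/(2/15)) = 0.44064
  P(2)·log₂(P(2)/Q(2)) = (4/15)·log₂((4/15)/(2/5)) = -0.15599
  P(3)·log₂(P(3)/Q(3)) = (1/30)·log₂((1/30)/(11/30)) = -0.11531
  P(4)·log₂(P(4)/Q(4)) = (1/30)·log₂((1/30)/(1/30)) = 0.00000
  P(5)·log₂(P(5)/Q(5)) = (1/3)·log₂((1/3)/(1/15)) = 0.77398

D_KL(P||Q) = 0.44064 - 0.15599 - 0.11531 + 0.00000 + 0.77398 = 0.94332 ≈ 0.9433 bits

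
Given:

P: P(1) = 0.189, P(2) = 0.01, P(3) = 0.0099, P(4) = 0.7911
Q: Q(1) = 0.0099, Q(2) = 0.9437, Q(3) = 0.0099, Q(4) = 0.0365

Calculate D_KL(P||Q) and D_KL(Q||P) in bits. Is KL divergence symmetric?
D_KL(P||Q) = 4.2494 bits, D_KL(Q||P) = 5.9868 bits. No, KL divergence is not symmetric.

D_KL(P||Q) = Σ P(x) log₂(P(x)/Q(x))

Computing term by term:
  P(1)·log₂(P(1)/Q(1)) = 0.189·log₂(0.189/0.0099) = 0.80416
  P(2)·log₂(P(2)/Q(2)) = 0.01·log₂(0.01/0.9437) = -0.06560
  P(3)·log₂(P(3)/Q(3)) = 0.0099·log₂(0.0099/0.0099) = 0.00000
  P(4)·log₂(P(4)/Q(4)) = 0.7911·log₂(0.7911/0.0365) = 3.51082

D_KL(P||Q) = 0.80416 - 0.06560 + 0.00000 + 3.51082 = 4.24938 ≈ 4.2494 bits

D_KL(Q||P) = Σ Q(x) log₂(Q(x)/P(x))

Computing term by term:
  Q(1)·log₂(Q(1)/P(1)) = 0.0099·log₂(0.0099/0.189) = -0.04212
  Q(2)·log₂(Q(2)/P(2)) = 0.9437·log₂(0.9437/0.01) = 6.19091
  Q(3)·log₂(Q(3)/P(3)) = 0.0099·log₂(0.0099/0.0099) = 0.00000
  Q(4)·log₂(Q(4)/P(4)) = 0.0365·log₂(0.0365/0.7911) = -0.16198

D_KL(Q||P) = -0.04212 + 6.19091 + 0.00000 - 0.16198 = 5.98681 ≈ 5.9868 bits

These are NOT equal (difference: 1.7374 bits). KL divergence is asymmetric: D_KL(P||Q) ≠ D_KL(Q||P) in general.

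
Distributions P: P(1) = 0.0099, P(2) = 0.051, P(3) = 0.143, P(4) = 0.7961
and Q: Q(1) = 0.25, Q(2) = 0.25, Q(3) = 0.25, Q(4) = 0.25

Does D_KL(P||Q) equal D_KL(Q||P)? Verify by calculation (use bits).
D_KL(P||Q) = 1.0520 bits, D_KL(Q||P) = 1.5217 bits. No — D_KL(P||Q) ≠ D_KL(Q||P) for this pair.

D_KL(P||Q) = Σ P(x) log₂(P(x)/Q(x))

Computing term by term:
  P(1)·log₂(P(1)/Q(1)) = 0.0099·log₂(0.0099/0.25) = -0.04612
  P(2)·log₂(P(2)/Q(2)) = 0.051·log₂(0.051/0.25) = -0.11696
  P(3)·log₂(P(3)/Q(3)) = 0.143·log₂(0.143/0.25) = -0.11525
  P(4)·log₂(P(4)/Q(4)) = 0.7961·log₂(0.7961/0.25) = 1.33030

D_KL(P||Q) = -0.04612 - 0.11696 - 0.11525 + 1.33030 = 1.05197 ≈ 1.0520 bits

D_KL(Q||P) = Σ Q(x) log₂(Q(x)/P(x))

Computing term by term:
  Q(1)·log₂(Q(1)/P(1)) = 0.25·log₂(0.25/0.0099) = 1.16459
  Q(2)·log₂(Q(2)/P(2)) = 0.25·log₂(0.25/0.051) = 0.57334
  Q(3)·log₂(Q(3)/P(3)) = 0.25·log₂(0.25/0.143) = 0.20148
  Q(4)·log₂(Q(4)/P(4)) = 0.25·log₂(0.25/0.7961) = -0.41776

D_KL(Q||P) = 1.16459 + 0.57334 + 0.20148 - 0.41776 = 1.52165 ≈ 1.5217 bits

These are NOT equal (difference: 0.4697 bits). KL divergence is asymmetric: D_KL(P||Q) ≠ D_KL(Q||P) in general.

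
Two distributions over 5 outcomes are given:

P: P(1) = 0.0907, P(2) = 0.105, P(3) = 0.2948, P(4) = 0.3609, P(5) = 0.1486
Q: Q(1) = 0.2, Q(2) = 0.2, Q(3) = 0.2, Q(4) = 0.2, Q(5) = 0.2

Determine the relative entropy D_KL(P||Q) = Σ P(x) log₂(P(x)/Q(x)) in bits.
0.2076 bits

D_KL(P||Q) = Σ P(x) log₂(P(x)/Q(x))

Computing term by term:
  P(1)·log₂(P(1)/Q(1)) = 0.0907·log₂(0.0907/0.2) = -0.10347
  P(2)·log₂(P(2)/Q(2)) = 0.105·log₂(0.105/0.2) = -0.09761
  P(3)·log₂(P(3)/Q(3)) = 0.2948·log₂(0.2948/0.2) = 0.16501
  P(4)·log₂(P(4)/Q(4)) = 0.3609·log₂(0.3609/0.2) = 0.30734
  P(5)·log₂(P(5)/Q(5)) = 0.1486·log₂(0.1486/0.2) = -0.06368

D_KL(P||Q) = -0.10347 - 0.09761 + 0.16501 + 0.30734 - 0.06368 = 0.20759 ≈ 0.2076 bits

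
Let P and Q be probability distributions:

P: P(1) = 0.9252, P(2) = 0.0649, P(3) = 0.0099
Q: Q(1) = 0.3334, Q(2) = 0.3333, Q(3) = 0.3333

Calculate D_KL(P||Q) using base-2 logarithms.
1.1589 bits

D_KL(P||Q) = Σ P(x) log₂(P(x)/Q(x))

Computing term by term:
  P(1)·log₂(P(1)/Q(1)) = 0.9252·log₂(0.9252/0.3334) = 1.36237
  P(2)·log₂(P(2)/Q(2)) = 0.0649·log₂(0.0649/0.3333) = -0.15320
  P(3)·log₂(P(3)/Q(3)) = 0.0099·log₂(0.0099/0.3333) = -0.05023

D_KL(P||Q) = 1.36237 - 0.15320 - 0.05023 = 1.15894 ≈ 1.1589 bits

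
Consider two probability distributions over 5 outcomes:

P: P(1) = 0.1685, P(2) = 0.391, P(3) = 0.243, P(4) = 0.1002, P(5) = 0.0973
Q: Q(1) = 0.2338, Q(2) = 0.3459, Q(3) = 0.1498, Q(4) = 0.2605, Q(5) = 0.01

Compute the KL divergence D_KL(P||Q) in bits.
0.3404 bits

D_KL(P||Q) = Σ P(x) log₂(P(x)/Q(x))

Computing term by term:
  P(1)·log₂(P(1)/Q(1)) = 0.1685·log₂(0.1685/0.2338) = -0.07962
  P(2)·log₂(P(2)/Q(2)) = 0.391·log₂(0.391/0.3459) = 0.06913
  P(3)·log₂(P(3)/Q(3)) = 0.243·log₂(0.243/0.1498) = 0.16959
  P(4)·log₂(P(4)/Q(4)) = 0.1002·log₂(0.1002/0.2605) = -0.13812
  P(5)·log₂(P(5)/Q(5)) = 0.0973·log₂(0.0973/0.01) = 0.31938

D_KL(P||Q) = -0.07962 + 0.06913 + 0.16959 - 0.13812 + 0.31938 = 0.34036 ≈ 0.3404 bits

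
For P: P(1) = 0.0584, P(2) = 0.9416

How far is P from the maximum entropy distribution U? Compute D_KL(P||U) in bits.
0.6789 bits

U(i) = 1/2 for all i

D_KL(P||U) = Σ P(x) log₂(P(x) / (1/2))
           = Σ P(x) log₂(P(x)) + log₂(2)
           = log₂(2) - H(P)

H(P) = -Σ P(x) log₂(P(x)):
  -P(1)·log₂(P(1)) = -(0.0584)·log₂(0.0584) = 0.23932
  -P(2)·log₂(P(2)) = -(0.9416)·log₂(0.9416) = 0.08174
H(P) = 0.23932 + 0.08174 = 0.32106 bits

log₂(2) = 1.00000 bits

D_KL(P||U) = 1.00000 - 0.32106 = 0.67894 ≈ 0.6789 bits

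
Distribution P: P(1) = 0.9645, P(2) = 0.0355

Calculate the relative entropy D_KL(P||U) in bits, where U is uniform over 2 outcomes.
0.7787 bits

U(i) = 1/2 for all i

D_KL(P||U) = Σ P(x) log₂(P(x) / (1/2))
           = Σ P(x) log₂(P(x)) + log₂(2)
           = log₂(2) - H(P)

H(P) = -Σ P(x) log₂(P(x)):
  -P(1)·log₂(P(1)) = -(0.9645)·log₂(0.9645) = 0.05030
  -P(2)·log₂(P(2)) = -(0.0355)·log₂(0.0355) = 0.17097
H(P) = 0.05030 + 0.17097 = 0.22127 bits

log₂(2) = 1.00000 bits

D_KL(P||U) = 1.00000 - 0.22127 = 0.77873 ≈ 0.7787 bits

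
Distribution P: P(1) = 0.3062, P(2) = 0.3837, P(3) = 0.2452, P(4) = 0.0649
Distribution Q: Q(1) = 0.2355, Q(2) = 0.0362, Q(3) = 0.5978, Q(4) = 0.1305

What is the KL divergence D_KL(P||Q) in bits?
1.0422 bits

D_KL(P||Q) = Σ P(x) log₂(P(x)/Q(x))

Computing term by term:
  P(1)·log₂(P(1)/Q(1)) = 0.3062·log₂(0.3062/0.2355) = 0.11597
  P(2)·log₂(P(2)/Q(2)) = 0.3837·log₂(0.3837/0.0362) = 1.30685
  P(3)·log₂(P(3)/Q(3)) = 0.2452·log₂(0.2452/0.5978) = -0.31525
  P(4)·log₂(P(4)/Q(4)) = 0.0649·log₂(0.0649/0.1305) = -0.06540

D_KL(P||Q) = 0.11597 + 1.30685 - 0.31525 - 0.06540 = 1.04217 ≈ 1.0422 bits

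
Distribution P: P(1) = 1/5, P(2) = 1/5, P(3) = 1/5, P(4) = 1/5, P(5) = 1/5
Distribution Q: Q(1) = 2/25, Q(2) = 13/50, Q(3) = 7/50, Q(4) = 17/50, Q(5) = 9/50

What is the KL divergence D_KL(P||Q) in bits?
0.1689 bits

D_KL(P||Q) = Σ P(x) log₂(P(x)/Q(x))

Computing term by term:
  P(1)·log₂(P(1)/Q(1)) = (1/5)·log₂((1/5)/(2/25)) = 0.26439
  P(2)·log₂(P(2)/Q(2)) = (1/5)·log₂((1/5)/(13/50)) = -0.07570
  P(3)·log₂(P(3)/Q(3)) = (1/5)·log₂((1/5)/(7/50)) = 0.10291
  P(4)·log₂(P(4)/Q(4)) = (1/5)·log₂((1/5)/(17/50)) = -0.15311
  P(5)·log₂(P(5)/Q(5)) = (1/5)·log₂((1/5)/(9/50)) = 0.03040

D_KL(P||Q) = 0.26439 - 0.07570 + 0.10291 - 0.15311 + 0.03040 = 0.16889 ≈ 0.1689 bits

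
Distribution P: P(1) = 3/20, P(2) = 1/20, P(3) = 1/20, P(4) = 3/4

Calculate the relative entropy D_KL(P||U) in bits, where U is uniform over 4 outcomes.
0.8460 bits

U(i) = 1/4 for all i

D_KL(P||U) = Σ P(x) log₂(P(x) / (1/4))
           = Σ P(x) log₂(P(x)) + log₂(4)
           = log₂(4) - H(P)

H(P) = -Σ P(x) log₂(P(x)):
  -P(1)·log₂(P(1)) = -(3/20)·log₂(3/20) = 0.41054
  -P(2)·log₂(P(2)) = -(1/20)·log₂(1/20) = 0.21610
  -P(3)·log₂(P(3)) = -(1/20)·log₂(1/20) = 0.21610
  -P(4)·log₂(P(4)) = -(3/4)·log₂(3/4) = 0.31128
H(P) = 0.41054 + 0.21610 + 0.21610 + 0.31128 = 1.15402 bits

log₂(4) = 2.00000 bits

D_KL(P||U) = 2.00000 - 1.15402 = 0.84598 ≈ 0.8460 bits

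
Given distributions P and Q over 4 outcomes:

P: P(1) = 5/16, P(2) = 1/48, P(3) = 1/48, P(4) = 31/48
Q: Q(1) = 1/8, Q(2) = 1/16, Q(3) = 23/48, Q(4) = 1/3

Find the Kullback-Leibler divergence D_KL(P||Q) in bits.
0.9021 bits

D_KL(P||Q) = Σ P(x) log₂(P(x)/Q(x))

Computing term by term:
  P(1)·log₂(P(1)/Q(1)) = (5/16)·log₂((5/16)/(1/8)) = 0.41310
  P(2)·log₂(P(2)/Q(2)) = (1/48)·log₂((1/48)/(1/16)) = -0.03302
  P(3)·log₂(P(3)/Q(3)) = (1/48)·log₂((1/48)/(23/48)) = -0.09424
  P(4)·log₂(P(4)/Q(4)) = (31/48)·log₂((31/48)/(1/3)) = 0.61625

D_KL(P||Q) = 0.41310 - 0.03302 - 0.09424 + 0.61625 = 0.90209 ≈ 0.9021 bits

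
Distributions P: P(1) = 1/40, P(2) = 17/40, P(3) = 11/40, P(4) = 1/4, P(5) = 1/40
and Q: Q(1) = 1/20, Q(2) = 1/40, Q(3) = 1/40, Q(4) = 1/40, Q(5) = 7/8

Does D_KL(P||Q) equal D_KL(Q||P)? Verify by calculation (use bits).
D_KL(P||Q) = 3.3658 bits, D_KL(Q||P) = 4.2664 bits. No — D_KL(P||Q) ≠ D_KL(Q||P) for this pair.

D_KL(P||Q) = Σ P(x) log₂(P(x)/Q(x))

Computing term by term:
  P(1)·log₂(P(1)/Q(1)) = (1/40)·log₂((1/40)/(1/20)) = -0.02500
  P(2)·log₂(P(2)/Q(2)) = (17/40)·log₂((17/40)/(1/40)) = 1.73717
  P(3)·log₂(P(3)/Q(3)) = (11/40)·log₂((11/40)/(1/40)) = 0.95134
  P(4)·log₂(P(4)/Q(4)) = (1/4)·log₂((1/4)/(1/40)) = 0.83048
  P(5)·log₂(P(5)/Q(5)) = (1/40)·log₂((1/40)/(7/8)) = -0.12823

D_KL(P||Q) = -0.02500 + 1.73717 + 0.95134 + 0.83048 - 0.12823 = 3.36576 ≈ 3.3658 bits

D_KL(Q||P) = Σ Q(x) log₂(Q(x)/P(x))

Computing term by term:
  Q(1)·log₂(Q(1)/P(1)) = (1/20)·log₂((1/20)/(1/40)) = 0.05000
  Q(2)·log₂(Q(2)/P(2)) = (1/40)·log₂((1/40)/(17/40)) = -0.10219
  Q(3)·log₂(Q(3)/P(3)) = (1/40)·log₂((1/40)/(11/40)) = -0.08649
  Q(4)·log₂(Q(4)/P(4)) = (1/40)·log₂((1/40)/(1/4)) = -0.08305
  Q(5)·log₂(Q(5)/P(5)) = (7/8)·log₂((7/8)/(1/40)) = 4.48812

D_KL(Q||P) = 0.05000 - 0.10219 - 0.08649 - 0.08305 + 4.48812 = 4.26639 ≈ 4.2664 bits

These are NOT equal (difference: 0.9006 bits). KL divergence is asymmetric: D_KL(P||Q) ≠ D_KL(Q||P) in general.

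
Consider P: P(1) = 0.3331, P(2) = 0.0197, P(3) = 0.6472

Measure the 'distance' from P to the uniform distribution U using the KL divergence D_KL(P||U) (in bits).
0.5388 bits

U(i) = 1/3 for all i

D_KL(P||U) = Σ P(x) log₂(P(x) / (1/3))
           = Σ P(x) log₂(P(x)) + log₂(3)
           = log₂(3) - H(P)

H(P) = -Σ P(x) log₂(P(x)):
  -P(1)·log₂(P(1)) = -(0.3331)·log₂(0.3331) = 0.52829
  -P(2)·log₂(P(2)) = -(0.0197)·log₂(0.0197) = 0.11161
  -P(3)·log₂(P(3)) = -(0.6472)·log₂(0.6472) = 0.40626
H(P) = 0.52829 + 0.11161 + 0.40626 = 1.04616 bits

log₂(3) = 1.58496 bits

D_KL(P||U) = 1.58496 - 1.04616 = 0.53880 ≈ 0.5388 bits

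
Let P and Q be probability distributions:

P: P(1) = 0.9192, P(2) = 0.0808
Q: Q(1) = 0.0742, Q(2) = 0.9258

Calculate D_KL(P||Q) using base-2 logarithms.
3.0532 bits

D_KL(P||Q) = Σ P(x) log₂(P(x)/Q(x))

Computing term by term:
  P(1)·log₂(P(1)/Q(1)) = 0.9192·log₂(0.9192/0.0742) = 3.33751
  P(2)·log₂(P(2)/Q(2)) = 0.0808·log₂(0.0808/0.9258) = -0.28428

D_KL(P||Q) = 3.33751 - 0.28428 = 3.05323 ≈ 3.0532 bits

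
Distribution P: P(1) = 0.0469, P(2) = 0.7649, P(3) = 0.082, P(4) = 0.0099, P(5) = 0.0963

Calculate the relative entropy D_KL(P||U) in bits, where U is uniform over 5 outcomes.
1.1322 bits

U(i) = 1/5 for all i

D_KL(P||U) = Σ P(x) log₂(P(x) / (1/5))
           = Σ P(x) log₂(P(x)) + log₂(5)
           = log₂(5) - H(P)

H(P) = -Σ P(x) log₂(P(x)):
  -P(1)·log₂(P(1)) = -(0.0469)·log₂(0.0469) = 0.20703
  -P(2)·log₂(P(2)) = -(0.7649)·log₂(0.7649) = 0.29575
  -P(3)·log₂(P(3)) = -(0.082)·log₂(0.082) = 0.29588
  -P(4)·log₂(P(4)) = -(0.0099)·log₂(0.0099) = 0.06592
  -P(5)·log₂(P(5)) = -(0.0963)·log₂(0.0963) = 0.32514
H(P) = 0.20703 + 0.29575 + 0.29588 + 0.06592 + 0.32514 = 1.18972 bits

log₂(5) = 2.32193 bits

D_KL(P||U) = 2.32193 - 1.18972 = 1.13221 ≈ 1.1322 bits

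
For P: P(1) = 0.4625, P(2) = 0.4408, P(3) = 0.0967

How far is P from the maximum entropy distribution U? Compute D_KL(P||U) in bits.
0.2236 bits

U(i) = 1/3 for all i

D_KL(P||U) = Σ P(x) log₂(P(x) / (1/3))
           = Σ P(x) log₂(P(x)) + log₂(3)
           = log₂(3) - H(P)

H(P) = -Σ P(x) log₂(P(x)):
  -P(1)·log₂(P(1)) = -(0.4625)·log₂(0.4625) = 0.51452
  -P(2)·log₂(P(2)) = -(0.4408)·log₂(0.4408) = 0.52094
  -P(3)·log₂(P(3)) = -(0.0967)·log₂(0.0967) = 0.32591
H(P) = 0.51452 + 0.52094 + 0.32591 = 1.36137 bits

log₂(3) = 1.58496 bits

D_KL(P||U) = 1.58496 - 1.36137 = 0.22359 ≈ 0.2236 bits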